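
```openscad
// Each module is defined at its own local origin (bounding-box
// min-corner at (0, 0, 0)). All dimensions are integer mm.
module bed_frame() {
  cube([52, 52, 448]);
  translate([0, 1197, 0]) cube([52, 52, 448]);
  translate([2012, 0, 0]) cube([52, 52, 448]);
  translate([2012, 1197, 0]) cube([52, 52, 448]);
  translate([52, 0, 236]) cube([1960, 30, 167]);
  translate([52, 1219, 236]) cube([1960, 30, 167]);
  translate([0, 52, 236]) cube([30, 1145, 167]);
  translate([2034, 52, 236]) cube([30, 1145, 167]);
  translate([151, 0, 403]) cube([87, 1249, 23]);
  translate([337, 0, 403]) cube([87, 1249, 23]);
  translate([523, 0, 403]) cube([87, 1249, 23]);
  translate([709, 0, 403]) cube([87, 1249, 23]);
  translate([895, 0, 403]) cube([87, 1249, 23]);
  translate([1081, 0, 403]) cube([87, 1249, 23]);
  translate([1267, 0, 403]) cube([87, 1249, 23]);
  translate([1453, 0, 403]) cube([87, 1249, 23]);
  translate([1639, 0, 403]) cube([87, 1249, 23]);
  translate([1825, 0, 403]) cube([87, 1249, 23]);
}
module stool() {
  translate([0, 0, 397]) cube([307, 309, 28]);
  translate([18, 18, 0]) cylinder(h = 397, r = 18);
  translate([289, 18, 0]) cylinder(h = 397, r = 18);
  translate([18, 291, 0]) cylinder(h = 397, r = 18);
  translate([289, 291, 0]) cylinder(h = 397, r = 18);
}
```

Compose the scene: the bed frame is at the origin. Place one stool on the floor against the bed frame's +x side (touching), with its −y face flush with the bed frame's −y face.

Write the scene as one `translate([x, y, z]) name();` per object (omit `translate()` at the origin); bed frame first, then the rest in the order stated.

bed_frame();
translate([2064, 0, 0]) stool();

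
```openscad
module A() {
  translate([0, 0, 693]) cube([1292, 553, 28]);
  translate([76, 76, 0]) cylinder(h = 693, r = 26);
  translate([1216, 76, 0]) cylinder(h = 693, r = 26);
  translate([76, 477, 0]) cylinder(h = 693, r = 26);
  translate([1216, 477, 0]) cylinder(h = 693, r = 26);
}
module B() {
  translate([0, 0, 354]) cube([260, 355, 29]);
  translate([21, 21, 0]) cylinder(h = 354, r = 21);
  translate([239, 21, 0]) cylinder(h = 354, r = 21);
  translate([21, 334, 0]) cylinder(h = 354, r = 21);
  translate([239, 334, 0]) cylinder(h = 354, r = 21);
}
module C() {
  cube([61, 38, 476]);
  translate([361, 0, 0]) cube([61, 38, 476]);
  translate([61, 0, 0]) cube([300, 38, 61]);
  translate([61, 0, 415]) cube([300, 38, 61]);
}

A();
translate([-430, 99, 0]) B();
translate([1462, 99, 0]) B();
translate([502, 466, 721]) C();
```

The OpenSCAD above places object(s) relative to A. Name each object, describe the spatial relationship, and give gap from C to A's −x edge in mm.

A is a table. B is a stool. C is a picture frame. Two stools sit around the table at the −x, +x sides. The picture frame is on top of the table. The gap from the picture frame to the table's −x edge is 502 mm.

The picture frame's min-x is at 502; the table's min-x is 0; gap = 502 mm.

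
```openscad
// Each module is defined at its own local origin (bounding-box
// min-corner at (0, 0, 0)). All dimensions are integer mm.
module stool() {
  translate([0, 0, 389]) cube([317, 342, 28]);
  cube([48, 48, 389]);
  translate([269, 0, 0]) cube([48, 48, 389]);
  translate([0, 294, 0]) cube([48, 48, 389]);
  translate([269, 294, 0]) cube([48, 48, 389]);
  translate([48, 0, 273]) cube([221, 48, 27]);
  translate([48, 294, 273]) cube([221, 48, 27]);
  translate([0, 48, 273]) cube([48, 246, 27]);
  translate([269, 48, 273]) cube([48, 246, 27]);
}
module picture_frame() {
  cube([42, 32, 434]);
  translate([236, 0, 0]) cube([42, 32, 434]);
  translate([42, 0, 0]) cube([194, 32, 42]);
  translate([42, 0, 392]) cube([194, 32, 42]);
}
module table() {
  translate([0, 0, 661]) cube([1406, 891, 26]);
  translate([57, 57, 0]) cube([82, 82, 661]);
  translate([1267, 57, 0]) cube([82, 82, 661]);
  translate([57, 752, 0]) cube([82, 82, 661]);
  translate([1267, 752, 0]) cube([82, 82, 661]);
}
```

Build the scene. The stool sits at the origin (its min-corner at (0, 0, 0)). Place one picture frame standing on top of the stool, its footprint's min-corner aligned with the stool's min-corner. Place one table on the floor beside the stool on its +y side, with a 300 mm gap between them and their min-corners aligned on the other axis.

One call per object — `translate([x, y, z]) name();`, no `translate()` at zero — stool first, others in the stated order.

stool();
translate([0, 0, 417]) picture_frame();
translate([0, 642, 0]) table();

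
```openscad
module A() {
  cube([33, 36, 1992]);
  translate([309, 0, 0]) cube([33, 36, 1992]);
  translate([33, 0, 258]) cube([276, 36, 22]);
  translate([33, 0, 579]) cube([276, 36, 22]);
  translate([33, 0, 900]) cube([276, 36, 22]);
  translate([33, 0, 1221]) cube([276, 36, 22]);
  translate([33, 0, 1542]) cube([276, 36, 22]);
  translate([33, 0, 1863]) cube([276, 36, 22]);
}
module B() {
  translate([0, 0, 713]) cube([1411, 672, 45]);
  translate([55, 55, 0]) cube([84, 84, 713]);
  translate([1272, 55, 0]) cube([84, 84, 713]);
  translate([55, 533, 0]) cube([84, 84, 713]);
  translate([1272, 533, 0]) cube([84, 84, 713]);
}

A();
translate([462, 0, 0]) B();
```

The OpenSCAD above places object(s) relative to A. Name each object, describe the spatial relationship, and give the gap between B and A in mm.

The table's nearest face is 120 mm from the ladder's +x face.

A is a ladder. B is a table. The table is on the floor beside the ladder on its +x side. The gap between the table and the ladder is 120 mm.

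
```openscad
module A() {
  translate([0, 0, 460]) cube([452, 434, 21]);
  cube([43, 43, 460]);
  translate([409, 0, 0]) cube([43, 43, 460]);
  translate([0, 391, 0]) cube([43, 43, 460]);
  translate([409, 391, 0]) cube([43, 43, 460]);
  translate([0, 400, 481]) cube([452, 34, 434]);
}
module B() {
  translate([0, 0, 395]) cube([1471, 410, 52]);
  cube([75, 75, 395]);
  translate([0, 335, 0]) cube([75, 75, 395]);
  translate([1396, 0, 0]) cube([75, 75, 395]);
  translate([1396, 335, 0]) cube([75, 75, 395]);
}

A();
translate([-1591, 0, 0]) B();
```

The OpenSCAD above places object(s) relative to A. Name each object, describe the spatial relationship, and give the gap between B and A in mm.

A is a chair. B is a bench. The bench is on the floor beside the chair on its −x side. The gap between the bench and the chair is 120 mm.

The bench's nearest face is 120 mm from the chair's −x face.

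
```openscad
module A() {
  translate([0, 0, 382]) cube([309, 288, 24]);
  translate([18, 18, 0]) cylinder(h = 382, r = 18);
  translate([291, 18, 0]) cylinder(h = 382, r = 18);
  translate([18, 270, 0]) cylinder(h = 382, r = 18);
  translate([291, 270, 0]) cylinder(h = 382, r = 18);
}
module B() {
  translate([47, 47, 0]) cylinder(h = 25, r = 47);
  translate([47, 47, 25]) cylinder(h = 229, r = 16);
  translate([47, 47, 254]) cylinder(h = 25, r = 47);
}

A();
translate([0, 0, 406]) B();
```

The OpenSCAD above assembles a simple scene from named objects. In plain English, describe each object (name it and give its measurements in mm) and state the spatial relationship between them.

A is a four-legged stool. The seat is 309×288 mm, 24 mm thick, top at z = 406 mm. It stands on four round legs, each 36 mm in diameter, from z = 0 to the seat underside, each leg's axis is inset half a diameter from the nearest pair of seat edges (so the leg's bounding box is flush with the corner).

B is a spool: two coaxial disc flanges of radius 47 mm and thickness 25 mm, joined by a core cylinder of radius 16 mm and height 229 mm. The lower flange rests on z = 0 and the three cylinders share a vertical axis.

The spool is on top of the stool.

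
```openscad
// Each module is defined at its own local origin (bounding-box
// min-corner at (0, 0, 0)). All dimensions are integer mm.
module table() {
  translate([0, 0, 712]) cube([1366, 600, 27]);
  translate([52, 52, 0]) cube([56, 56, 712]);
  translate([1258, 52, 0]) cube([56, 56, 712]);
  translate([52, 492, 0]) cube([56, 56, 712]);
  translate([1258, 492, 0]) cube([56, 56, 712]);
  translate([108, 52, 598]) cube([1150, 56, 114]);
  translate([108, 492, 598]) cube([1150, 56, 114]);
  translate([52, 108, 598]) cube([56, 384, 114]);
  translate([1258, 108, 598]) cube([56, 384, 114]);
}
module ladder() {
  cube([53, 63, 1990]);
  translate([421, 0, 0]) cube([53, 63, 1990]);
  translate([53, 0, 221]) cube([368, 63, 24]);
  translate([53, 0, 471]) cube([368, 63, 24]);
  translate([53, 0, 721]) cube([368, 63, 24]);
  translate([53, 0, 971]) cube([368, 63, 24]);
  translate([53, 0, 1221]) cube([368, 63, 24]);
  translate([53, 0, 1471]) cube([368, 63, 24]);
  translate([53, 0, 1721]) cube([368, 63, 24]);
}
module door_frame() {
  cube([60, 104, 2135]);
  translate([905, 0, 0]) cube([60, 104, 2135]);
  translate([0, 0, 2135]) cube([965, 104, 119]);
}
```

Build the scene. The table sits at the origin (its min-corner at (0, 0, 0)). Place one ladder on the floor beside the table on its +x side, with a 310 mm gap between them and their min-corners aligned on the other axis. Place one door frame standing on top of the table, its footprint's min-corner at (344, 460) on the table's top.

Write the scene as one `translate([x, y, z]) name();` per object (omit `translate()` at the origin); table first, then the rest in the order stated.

table();
translate([1676, 0, 0]) ladder();
translate([344, 460, 739]) door_frame();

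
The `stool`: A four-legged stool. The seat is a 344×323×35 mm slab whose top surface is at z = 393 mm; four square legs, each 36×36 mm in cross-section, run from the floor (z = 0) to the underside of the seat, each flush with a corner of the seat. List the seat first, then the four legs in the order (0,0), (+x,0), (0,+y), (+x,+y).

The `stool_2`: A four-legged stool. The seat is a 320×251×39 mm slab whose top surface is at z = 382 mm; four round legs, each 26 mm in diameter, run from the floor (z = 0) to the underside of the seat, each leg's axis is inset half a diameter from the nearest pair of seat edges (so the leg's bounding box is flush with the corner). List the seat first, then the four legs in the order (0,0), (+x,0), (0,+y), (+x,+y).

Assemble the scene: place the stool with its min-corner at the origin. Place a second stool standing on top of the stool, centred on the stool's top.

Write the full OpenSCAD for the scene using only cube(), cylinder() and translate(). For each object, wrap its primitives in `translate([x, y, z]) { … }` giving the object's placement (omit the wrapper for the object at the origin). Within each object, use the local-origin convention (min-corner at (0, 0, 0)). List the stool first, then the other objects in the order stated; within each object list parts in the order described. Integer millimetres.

translate([0, 0, 358]) cube([344, 323, 35]);
cube([36, 36, 358]);
translate([308, 0, 0]) cube([36, 36, 358]);
translate([0, 287, 0]) cube([36, 36, 358]);
translate([308, 287, 0]) cube([36, 36, 358]);
translate([12, 36, 393]) {
  translate([0, 0, 343]) cube([320, 251, 39]);
  translate([13, 13, 0]) cylinder(h = 343, r = 13);
  translate([307, 13, 0]) cylinder(h = 343, r = 13);
  translate([13, 238, 0]) cylinder(h = 343, r = 13);
  translate([307, 238, 0]) cylinder(h = 343, r = 13);
}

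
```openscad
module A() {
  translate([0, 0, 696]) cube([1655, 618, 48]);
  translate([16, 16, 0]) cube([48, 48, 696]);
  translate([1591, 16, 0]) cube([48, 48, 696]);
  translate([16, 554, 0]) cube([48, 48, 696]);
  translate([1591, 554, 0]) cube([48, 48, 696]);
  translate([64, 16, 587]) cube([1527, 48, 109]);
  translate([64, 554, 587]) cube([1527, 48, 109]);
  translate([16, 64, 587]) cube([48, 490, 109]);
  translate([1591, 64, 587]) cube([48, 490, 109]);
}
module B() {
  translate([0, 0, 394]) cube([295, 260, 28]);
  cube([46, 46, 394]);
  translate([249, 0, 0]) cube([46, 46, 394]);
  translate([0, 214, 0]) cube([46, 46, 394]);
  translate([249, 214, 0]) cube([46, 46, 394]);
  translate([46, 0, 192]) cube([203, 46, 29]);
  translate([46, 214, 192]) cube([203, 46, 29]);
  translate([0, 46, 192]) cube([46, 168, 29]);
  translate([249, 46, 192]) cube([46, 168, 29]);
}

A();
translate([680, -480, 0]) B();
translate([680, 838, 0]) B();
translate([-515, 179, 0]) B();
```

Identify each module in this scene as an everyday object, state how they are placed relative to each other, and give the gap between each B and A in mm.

A is a table. B is a stool. Three stools sit around the table at the −y, +y, −x sides. The gap between each stool and the table is 220 mm.

Each stool's nearest face is 220 mm from the table's bounding box.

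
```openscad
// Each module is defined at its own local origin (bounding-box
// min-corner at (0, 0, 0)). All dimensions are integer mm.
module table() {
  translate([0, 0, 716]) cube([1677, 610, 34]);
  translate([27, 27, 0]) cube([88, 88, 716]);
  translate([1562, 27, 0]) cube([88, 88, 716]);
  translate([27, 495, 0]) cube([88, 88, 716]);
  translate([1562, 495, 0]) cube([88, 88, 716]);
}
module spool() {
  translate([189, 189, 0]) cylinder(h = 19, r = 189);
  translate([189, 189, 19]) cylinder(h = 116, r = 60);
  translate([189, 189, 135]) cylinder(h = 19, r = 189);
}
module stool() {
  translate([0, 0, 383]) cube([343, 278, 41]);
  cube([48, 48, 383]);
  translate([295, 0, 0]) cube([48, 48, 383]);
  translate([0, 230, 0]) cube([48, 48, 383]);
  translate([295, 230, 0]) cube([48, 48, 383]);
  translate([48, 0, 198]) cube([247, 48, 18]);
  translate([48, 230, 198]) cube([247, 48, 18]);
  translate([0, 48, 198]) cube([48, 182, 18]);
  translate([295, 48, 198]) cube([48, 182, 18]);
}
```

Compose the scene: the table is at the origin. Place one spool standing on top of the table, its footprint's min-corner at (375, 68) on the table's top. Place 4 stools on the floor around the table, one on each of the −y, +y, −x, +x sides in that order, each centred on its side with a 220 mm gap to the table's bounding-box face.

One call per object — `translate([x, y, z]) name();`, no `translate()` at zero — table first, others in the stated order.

table();
translate([375, 68, 750]) spool();
translate([667, -498, 0]) stool();
translate([667, 830, 0]) stool();
translate([-563, 166, 0]) stool();
translate([1897, 166, 0]) stool();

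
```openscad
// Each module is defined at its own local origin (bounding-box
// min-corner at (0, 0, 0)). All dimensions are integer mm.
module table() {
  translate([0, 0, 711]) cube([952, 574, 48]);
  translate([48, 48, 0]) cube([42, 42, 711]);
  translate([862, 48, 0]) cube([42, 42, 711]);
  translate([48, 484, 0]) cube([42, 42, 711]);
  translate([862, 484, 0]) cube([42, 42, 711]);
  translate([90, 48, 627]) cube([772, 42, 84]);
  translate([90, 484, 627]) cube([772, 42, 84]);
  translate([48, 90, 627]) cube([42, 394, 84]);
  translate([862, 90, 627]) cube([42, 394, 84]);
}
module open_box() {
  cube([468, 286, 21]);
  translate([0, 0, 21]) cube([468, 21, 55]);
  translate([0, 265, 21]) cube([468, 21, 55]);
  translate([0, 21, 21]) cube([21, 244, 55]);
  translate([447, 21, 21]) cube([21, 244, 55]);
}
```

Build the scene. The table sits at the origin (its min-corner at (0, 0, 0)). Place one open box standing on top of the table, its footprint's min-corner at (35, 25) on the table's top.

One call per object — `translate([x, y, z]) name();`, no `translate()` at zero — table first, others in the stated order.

table();
translate([35, 25, 759]) open_box();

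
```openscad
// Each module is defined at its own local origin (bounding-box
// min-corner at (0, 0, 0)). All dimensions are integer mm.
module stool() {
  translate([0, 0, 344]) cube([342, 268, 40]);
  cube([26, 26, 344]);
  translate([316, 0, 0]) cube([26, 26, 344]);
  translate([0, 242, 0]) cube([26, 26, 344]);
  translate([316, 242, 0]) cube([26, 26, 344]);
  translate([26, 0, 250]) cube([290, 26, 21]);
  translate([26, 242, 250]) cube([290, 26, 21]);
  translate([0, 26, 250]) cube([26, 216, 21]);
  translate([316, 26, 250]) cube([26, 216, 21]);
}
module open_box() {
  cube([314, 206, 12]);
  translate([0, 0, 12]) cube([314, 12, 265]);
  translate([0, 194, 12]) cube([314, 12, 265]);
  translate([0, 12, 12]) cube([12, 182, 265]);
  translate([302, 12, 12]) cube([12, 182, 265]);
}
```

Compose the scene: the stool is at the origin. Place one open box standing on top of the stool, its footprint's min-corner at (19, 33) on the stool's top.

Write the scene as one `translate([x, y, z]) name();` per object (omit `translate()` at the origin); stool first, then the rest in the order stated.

stool();
translate([19, 33, 384]) open_box();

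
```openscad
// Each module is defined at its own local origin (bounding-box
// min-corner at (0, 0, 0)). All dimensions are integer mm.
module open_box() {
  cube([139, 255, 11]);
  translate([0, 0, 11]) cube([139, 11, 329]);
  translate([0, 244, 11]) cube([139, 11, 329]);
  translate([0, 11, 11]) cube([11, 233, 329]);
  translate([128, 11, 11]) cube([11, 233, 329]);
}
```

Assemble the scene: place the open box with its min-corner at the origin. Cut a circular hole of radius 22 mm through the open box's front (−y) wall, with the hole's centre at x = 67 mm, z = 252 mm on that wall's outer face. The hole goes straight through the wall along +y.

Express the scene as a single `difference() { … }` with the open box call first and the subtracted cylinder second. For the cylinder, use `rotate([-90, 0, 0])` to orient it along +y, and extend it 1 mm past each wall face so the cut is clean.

difference() {
  open_box();
  translate([67, -1, 252]) rotate([-90, 0, 0]) cylinder(h = 13, r = 22);
}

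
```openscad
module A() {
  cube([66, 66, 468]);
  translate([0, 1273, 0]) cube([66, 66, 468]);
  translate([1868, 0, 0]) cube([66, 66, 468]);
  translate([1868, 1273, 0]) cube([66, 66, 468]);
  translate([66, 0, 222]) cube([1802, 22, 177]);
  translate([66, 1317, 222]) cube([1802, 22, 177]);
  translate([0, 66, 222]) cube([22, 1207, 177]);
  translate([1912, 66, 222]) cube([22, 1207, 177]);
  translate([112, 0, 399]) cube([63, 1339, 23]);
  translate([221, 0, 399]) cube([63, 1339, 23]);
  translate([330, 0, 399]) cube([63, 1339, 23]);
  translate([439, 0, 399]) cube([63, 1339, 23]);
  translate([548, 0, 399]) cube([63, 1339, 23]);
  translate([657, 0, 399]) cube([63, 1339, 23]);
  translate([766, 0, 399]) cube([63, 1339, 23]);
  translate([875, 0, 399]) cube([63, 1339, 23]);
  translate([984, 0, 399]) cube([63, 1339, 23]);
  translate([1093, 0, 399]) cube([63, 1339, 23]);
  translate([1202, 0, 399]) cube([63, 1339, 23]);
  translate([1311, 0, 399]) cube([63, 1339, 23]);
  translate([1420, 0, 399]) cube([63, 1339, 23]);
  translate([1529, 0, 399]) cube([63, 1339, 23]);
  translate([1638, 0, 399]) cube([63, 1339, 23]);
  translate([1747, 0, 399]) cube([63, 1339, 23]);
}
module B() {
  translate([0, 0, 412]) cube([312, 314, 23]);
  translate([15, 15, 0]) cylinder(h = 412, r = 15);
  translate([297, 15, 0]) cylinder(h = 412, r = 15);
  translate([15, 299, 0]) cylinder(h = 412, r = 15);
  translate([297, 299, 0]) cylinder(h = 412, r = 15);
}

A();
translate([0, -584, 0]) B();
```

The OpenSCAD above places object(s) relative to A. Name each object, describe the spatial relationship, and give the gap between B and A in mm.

A is a bed frame. B is a stool. The stool is on the floor beside the bed frame on its −y side. The gap between the stool and the bed frame is 270 mm.

The stool's nearest face is 270 mm from the bed frame's −y face.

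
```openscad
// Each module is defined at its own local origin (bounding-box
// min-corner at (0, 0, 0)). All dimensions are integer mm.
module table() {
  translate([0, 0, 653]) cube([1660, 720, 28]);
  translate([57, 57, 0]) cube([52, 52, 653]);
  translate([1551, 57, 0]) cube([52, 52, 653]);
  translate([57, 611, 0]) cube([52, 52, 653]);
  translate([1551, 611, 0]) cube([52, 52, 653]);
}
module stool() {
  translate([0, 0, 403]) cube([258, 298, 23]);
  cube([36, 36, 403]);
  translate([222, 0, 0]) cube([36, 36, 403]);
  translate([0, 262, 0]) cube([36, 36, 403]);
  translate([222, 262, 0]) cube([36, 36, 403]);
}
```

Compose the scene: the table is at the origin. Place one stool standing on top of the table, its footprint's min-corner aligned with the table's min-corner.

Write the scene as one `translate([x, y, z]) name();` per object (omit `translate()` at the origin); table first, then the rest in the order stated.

table();
translate([0, 0, 681]) stool();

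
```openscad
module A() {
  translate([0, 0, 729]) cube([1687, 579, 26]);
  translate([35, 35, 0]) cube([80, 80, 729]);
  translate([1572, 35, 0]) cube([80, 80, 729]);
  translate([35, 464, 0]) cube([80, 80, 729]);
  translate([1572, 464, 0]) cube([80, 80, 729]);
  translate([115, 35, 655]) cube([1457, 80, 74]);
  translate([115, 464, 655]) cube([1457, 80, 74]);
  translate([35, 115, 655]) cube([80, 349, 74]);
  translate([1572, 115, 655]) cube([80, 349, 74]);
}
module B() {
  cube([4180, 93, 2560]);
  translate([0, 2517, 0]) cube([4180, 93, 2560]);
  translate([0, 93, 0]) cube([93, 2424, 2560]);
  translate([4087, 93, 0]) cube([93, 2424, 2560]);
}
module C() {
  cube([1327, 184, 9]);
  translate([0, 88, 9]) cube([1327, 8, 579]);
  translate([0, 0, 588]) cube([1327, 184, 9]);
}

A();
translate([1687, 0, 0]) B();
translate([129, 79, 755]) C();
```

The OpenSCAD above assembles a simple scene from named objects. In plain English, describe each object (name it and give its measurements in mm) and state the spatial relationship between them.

A is a rectangular dining table. The top is 1687×579×26 mm with its upper surface at z = 755 mm. It stands on four 80×80 mm square legs, each inset 35 mm from the nearest pair of top edges, running from the floor to the underside of the top. Four apron rails, 80 mm thick and 74 mm tall, run between adjacent legs with their top edges flush with the underside of the top and their outer faces flush with the legs' outer faces.

B is a box-shaped house frame (walls only): outside footprint 4180×2610 mm, wall height 2560 mm, wall thickness 93 mm. The two y-facing walls run the full x-width; the two x-facing walls fit between the inner faces of the y-facing walls.

C is an I-beam lying along x, 1327 mm long. Overall section height 597 mm. Two flanges 184 mm wide (y) and 9 mm thick, one on the floor and one at the top; a web 8 mm thick runs between them, centred on the flange width.

The house frame is against the table's +x side, with their −y faces flush. The I-beam is on top of the table.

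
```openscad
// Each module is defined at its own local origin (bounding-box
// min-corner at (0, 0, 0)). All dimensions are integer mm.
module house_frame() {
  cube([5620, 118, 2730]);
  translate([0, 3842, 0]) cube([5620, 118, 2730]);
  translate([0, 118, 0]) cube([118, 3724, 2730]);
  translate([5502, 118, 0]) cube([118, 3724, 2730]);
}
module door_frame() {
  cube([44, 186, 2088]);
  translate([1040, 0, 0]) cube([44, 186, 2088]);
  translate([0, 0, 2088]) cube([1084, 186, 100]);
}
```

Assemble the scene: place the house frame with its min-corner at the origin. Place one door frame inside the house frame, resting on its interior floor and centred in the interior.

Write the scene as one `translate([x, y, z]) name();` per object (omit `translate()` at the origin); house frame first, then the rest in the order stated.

house_frame();
translate([2268, 1887, 0]) door_frame();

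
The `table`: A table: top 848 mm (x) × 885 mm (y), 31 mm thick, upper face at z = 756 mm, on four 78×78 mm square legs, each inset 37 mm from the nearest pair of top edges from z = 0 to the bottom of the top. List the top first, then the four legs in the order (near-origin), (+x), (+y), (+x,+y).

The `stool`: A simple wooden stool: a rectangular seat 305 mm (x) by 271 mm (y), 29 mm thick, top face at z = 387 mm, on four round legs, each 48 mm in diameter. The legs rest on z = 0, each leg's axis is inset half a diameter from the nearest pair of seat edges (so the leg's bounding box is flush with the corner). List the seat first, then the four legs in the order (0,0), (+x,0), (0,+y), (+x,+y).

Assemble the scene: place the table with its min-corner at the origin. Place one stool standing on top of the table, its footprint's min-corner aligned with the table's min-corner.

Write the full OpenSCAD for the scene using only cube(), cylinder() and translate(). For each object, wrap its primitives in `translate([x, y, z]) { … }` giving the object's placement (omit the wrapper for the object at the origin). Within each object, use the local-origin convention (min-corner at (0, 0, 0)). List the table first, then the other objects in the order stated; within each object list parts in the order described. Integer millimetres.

translate([0, 0, 725]) cube([848, 885, 31]);
translate([37, 37, 0]) cube([78, 78, 725]);
translate([733, 37, 0]) cube([78, 78, 725]);
translate([37, 770, 0]) cube([78, 78, 725]);
translate([733, 770, 0]) cube([78, 78, 725]);
translate([0, 0, 756]) {
  translate([0, 0, 358]) cube([305, 271, 29]);
  translate([24, 24, 0]) cylinder(h = 358, r = 24);
  translate([281, 24, 0]) cylinder(h = 358, r = 24);
  translate([24, 247, 0]) cylinder(h = 358, r = 24);
  translate([281, 247, 0]) cylinder(h = 358, r = 24);
}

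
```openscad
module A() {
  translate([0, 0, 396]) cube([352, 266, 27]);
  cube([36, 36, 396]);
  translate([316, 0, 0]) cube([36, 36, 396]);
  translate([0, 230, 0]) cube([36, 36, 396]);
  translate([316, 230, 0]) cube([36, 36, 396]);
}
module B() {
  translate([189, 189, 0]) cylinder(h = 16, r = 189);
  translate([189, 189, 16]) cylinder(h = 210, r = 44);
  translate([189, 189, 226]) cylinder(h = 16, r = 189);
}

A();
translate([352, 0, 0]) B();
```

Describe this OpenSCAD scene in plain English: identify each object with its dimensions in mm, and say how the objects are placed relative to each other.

A is a simple wooden stool: a rectangular seat 352 mm (x) by 266 mm (y), 27 mm thick, top face at z = 423 mm, on four square legs, each 36×36 mm in cross-section. The legs rest on z = 0, each flush with a corner of the seat.

B is a spool: two coaxial disc flanges of radius 189 mm and thickness 16 mm, joined by a core cylinder of radius 44 mm and height 210 mm. The lower flange rests on z = 0 and the three cylinders share a vertical axis.

The spool is against the stool's +x side, with their −y faces flush.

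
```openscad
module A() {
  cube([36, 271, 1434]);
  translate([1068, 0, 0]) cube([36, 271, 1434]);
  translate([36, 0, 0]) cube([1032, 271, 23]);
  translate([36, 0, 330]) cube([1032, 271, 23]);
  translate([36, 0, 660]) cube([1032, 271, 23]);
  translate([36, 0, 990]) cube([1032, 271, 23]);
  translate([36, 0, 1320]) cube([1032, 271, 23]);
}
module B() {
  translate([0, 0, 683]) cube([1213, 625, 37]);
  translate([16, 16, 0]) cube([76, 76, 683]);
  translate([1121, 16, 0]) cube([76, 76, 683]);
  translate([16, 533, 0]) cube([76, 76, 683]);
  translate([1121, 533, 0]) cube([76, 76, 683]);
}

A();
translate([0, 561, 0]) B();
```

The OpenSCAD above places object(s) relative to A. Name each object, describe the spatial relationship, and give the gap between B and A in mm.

A is a bookshelf. B is a table. The table is on the floor beside the bookshelf on its +y side. The gap between the table and the bookshelf is 290 mm.

The table's nearest face is 290 mm from the bookshelf's +y face.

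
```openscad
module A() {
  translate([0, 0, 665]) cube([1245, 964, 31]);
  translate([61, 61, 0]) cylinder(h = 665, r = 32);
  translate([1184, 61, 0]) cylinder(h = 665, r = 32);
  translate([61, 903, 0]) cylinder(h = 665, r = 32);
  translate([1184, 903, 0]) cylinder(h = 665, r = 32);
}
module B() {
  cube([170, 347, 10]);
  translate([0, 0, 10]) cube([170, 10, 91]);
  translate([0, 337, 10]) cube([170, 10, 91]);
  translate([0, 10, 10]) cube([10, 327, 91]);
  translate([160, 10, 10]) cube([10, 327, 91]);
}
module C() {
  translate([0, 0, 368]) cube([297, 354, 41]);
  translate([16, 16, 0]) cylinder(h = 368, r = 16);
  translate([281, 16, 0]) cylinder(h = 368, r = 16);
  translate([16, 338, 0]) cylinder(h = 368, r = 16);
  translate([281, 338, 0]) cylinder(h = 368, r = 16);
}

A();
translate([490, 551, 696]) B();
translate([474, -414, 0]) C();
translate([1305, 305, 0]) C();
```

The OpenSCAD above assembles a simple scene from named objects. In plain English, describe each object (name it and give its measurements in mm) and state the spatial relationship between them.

A is a table: top 1245 mm (x) × 964 mm (y), 31 mm thick, upper face at z = 696 mm, on four round legs of 64 mm diameter, each leg's bounding box inset 29 mm from the nearest pair of top edges, running from z = 0 to the bottom of the top.

B is an open storage box with external size 170×347×101 mm and wall thickness 10 mm (the base is also 10 mm thick). The base covers the whole footprint; the four walls stand on the base, with the y-facing walls full-width and the x-facing walls fitting between their inner faces.

C is a simple wooden stool: a rectangular seat 297 mm (x) by 354 mm (y), 41 mm thick, top face at z = 409 mm, on four round legs, each 32 mm in diameter. The legs rest on z = 0, each leg's axis is inset half a diameter from the nearest pair of seat edges (so the leg's bounding box is flush with the corner).

The open box is on top of the table. Two stools sit around the table at the −y, +x sides.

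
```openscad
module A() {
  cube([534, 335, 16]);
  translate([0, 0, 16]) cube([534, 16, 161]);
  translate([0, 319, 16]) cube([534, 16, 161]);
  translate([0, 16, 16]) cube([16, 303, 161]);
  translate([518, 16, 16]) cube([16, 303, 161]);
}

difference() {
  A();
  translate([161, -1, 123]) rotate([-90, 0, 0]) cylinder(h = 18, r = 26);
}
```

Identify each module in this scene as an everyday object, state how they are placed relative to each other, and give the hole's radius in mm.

A is an open box. The open box has a circular hole through its front wall. The hole's radius is 26 mm.

The subtracted cylinder has r = 26 mm.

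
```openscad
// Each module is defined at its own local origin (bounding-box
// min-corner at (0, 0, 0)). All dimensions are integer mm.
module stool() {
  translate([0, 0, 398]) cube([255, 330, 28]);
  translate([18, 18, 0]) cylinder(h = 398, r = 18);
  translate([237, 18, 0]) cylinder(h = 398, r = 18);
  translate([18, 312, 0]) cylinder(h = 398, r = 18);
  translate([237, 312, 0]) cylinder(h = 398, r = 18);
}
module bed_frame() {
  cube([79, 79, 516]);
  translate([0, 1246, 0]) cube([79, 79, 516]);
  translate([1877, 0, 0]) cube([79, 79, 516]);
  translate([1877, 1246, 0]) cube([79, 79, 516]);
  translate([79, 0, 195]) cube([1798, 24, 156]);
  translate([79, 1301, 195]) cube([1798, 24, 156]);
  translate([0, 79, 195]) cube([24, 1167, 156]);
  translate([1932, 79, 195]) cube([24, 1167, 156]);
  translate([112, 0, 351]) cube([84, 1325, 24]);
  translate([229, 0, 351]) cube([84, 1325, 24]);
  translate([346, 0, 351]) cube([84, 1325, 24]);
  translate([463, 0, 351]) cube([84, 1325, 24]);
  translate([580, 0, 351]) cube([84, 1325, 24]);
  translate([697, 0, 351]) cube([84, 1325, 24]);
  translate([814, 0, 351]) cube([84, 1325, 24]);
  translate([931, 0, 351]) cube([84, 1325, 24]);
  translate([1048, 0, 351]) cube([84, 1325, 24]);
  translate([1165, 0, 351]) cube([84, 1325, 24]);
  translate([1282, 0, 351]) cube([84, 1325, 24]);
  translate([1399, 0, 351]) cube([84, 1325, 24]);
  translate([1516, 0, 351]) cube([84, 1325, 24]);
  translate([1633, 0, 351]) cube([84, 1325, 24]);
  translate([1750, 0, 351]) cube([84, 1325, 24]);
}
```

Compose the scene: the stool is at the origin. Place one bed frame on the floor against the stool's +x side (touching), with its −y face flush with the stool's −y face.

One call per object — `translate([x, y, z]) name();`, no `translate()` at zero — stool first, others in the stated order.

stool();
translate([255, 0, 0]) bed_frame();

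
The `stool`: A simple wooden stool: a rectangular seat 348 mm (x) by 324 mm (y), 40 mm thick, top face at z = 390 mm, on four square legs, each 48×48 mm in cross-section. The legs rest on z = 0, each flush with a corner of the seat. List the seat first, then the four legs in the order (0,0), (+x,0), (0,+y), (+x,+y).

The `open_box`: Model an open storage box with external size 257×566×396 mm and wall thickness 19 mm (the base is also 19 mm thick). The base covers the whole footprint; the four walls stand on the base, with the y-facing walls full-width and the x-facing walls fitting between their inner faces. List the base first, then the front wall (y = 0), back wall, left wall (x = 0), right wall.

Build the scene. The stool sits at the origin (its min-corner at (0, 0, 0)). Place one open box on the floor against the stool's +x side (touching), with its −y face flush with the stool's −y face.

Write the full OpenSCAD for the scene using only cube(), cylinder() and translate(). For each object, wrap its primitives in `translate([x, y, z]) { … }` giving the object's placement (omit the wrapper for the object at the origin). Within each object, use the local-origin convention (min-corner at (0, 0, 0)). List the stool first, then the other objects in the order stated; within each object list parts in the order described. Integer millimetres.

translate([0, 0, 350]) cube([348, 324, 40]);
cube([48, 48, 350]);
translate([300, 0, 0]) cube([48, 48, 350]);
translate([0, 276, 0]) cube([48, 48, 350]);
translate([300, 276, 0]) cube([48, 48, 350]);
translate([348, 0, 0]) {
  cube([257, 566, 19]);
  translate([0, 0, 19]) cube([257, 19, 377]);
  translate([0, 547, 19]) cube([257, 19, 377]);
  translate([0, 19, 19]) cube([19, 528, 377]);
  translate([238, 19, 19]) cube([19, 528, 377]);
}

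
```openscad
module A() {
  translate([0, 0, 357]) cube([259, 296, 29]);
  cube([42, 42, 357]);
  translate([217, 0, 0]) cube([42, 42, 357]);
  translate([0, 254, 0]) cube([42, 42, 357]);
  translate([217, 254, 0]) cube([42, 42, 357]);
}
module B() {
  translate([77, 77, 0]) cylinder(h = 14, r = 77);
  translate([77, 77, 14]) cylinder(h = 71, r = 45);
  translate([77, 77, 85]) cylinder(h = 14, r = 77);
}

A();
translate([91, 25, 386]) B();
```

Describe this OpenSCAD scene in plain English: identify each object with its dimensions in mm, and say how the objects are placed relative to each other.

A is a four-legged stool. The seat is a 259×296×29 mm slab whose top surface is at z = 386 mm; four square legs, each 42×42 mm in cross-section, run from the floor (z = 0) to the underside of the seat, each flush with a corner of the seat.

B is a spool: two coaxial disc flanges of radius 77 mm and thickness 14 mm, joined by a core cylinder of radius 45 mm and height 71 mm. The lower flange rests on z = 0 and the three cylinders share a vertical axis.

The spool is on top of the stool.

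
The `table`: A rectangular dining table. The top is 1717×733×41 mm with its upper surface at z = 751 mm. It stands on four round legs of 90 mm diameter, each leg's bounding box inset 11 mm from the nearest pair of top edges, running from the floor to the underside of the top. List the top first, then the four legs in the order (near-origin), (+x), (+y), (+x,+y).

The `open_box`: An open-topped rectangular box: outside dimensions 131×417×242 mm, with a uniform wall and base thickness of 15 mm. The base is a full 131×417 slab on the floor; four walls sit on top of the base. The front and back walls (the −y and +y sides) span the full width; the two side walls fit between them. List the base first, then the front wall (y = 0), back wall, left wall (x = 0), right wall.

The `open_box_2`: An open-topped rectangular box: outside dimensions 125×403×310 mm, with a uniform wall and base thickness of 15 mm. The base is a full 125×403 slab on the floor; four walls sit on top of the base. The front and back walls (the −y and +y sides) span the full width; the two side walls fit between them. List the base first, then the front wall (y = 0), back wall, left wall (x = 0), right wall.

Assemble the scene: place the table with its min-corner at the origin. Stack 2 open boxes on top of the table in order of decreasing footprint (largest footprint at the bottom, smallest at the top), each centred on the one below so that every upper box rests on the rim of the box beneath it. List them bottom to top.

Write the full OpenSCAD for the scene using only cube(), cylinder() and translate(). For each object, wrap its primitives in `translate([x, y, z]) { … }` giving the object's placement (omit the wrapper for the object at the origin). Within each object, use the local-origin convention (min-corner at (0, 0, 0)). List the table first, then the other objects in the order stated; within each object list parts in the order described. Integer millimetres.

translate([0, 0, 710]) cube([1717, 733, 41]);
translate([56, 56, 0]) cylinder(h = 710, r = 45);
translate([1661, 56, 0]) cylinder(h = 710, r = 45);
translate([56, 677, 0]) cylinder(h = 710, r = 45);
translate([1661, 677, 0]) cylinder(h = 710, r = 45);
translate([793, 158, 751]) {
  cube([131, 417, 15]);
  translate([0, 0, 15]) cube([131, 15, 227]);
  translate([0, 402, 15]) cube([131, 15, 227]);
  translate([0, 15, 15]) cube([15, 387, 227]);
  translate([116, 15, 15]) cube([15, 387, 227]);
}
translate([796, 165, 993]) {
  cube([125, 403, 15]);
  translate([0, 0, 15]) cube([125, 15, 295]);
  translate([0, 388, 15]) cube([125, 15, 295]);
  translate([0, 15, 15]) cube([15, 373, 295]);
  translate([110, 15, 15]) cube([15, 373, 295]);
}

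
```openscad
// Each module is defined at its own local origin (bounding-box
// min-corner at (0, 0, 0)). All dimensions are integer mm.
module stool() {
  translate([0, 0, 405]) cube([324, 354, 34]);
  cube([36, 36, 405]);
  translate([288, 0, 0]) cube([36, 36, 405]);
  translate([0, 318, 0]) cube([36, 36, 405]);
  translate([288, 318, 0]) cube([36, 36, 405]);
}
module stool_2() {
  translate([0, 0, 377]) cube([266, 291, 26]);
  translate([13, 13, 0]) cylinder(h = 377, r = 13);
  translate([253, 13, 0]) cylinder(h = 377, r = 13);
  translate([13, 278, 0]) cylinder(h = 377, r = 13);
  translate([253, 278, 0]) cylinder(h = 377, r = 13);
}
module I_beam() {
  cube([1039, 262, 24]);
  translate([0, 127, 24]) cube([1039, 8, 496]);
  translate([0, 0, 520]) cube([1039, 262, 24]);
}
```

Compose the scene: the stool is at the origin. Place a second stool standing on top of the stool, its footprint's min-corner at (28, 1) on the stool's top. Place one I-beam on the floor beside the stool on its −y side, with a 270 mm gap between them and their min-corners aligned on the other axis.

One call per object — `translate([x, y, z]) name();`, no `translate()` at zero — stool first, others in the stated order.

stool();
translate([28, 1, 439]) stool_2();
translate([0, -532, 0]) I_beam();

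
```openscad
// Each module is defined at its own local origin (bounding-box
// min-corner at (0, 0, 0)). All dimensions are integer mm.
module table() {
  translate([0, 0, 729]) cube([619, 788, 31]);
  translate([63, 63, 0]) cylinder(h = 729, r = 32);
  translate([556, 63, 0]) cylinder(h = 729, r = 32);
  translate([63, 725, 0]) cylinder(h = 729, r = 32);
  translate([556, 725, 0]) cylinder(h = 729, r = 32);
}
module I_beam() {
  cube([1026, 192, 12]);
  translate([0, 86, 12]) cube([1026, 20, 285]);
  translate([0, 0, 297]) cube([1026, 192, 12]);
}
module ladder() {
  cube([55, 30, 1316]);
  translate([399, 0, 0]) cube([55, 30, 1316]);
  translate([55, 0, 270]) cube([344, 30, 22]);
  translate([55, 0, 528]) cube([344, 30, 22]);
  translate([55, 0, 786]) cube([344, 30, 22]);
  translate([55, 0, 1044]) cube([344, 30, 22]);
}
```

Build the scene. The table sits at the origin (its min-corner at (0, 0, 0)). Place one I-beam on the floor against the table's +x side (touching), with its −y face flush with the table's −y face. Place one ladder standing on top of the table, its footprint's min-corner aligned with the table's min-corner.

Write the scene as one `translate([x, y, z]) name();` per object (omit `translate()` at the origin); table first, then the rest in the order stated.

table();
translate([619, 0, 0]) I_beam();
translate([0, 0, 760]) ladder();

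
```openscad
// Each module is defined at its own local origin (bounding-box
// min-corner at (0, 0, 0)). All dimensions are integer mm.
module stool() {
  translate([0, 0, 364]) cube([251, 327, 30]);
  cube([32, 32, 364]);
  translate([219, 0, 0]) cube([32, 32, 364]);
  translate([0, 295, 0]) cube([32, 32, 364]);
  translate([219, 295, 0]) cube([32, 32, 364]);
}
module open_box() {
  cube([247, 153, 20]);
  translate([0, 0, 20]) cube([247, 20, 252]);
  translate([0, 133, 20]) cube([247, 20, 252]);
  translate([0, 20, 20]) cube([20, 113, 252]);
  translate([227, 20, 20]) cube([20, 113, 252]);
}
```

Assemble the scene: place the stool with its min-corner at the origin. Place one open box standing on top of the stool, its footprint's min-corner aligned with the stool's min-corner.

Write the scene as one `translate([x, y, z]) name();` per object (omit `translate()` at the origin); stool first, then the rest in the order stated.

stool();
translate([0, 0, 394]) open_box();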